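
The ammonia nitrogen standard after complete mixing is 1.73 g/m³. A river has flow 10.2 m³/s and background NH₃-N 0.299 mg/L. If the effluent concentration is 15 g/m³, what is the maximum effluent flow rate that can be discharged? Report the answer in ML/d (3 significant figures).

Mass balance at complete mixing: C_std·(Q_w + Q_r) = Q_w·C_e + Q_r·C_b.
Rearranging, Q_w = Q_r·(C_std − C_b)/(C_e − C_std) = 10.2·(1.73 − 0.299) / (15 − 1.73) = 1.1 m³/s.
= 95.03 ML/d.

95.0 ML/d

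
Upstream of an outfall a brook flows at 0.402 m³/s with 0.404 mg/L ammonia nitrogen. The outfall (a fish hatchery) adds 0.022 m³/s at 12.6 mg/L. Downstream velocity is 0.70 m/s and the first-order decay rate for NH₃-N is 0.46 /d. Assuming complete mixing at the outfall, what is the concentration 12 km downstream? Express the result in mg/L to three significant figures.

0.946 mg/L

After complete mixing, C₀ = (0.022·12.6 + 0.402·0.404) / 0.424 = 1.037 mg/L.
Travel time t = 1.2e+04 m / 0.70 m/s = 1.714e+04 s = 0.1984 d.
C = 1.037·exp(−0.46·0.1984) = 1.037·0.9128 = 0.9464 mg/L.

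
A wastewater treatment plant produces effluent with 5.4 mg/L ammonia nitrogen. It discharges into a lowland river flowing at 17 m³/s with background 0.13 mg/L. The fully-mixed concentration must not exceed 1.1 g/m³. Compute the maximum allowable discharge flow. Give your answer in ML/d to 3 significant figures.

331 ML/d

Mass balance at complete mixing: C_std·(Q_w + Q_r) = Q_w·C_e + Q_r·C_b.
Rearranging, Q_w = Q_r·(C_std − C_b)/(C_e − C_std) = 17·(1.1 − 0.13) / (5.4 − 1.1) = 3.835 m³/s.
= 331.3 ML/d.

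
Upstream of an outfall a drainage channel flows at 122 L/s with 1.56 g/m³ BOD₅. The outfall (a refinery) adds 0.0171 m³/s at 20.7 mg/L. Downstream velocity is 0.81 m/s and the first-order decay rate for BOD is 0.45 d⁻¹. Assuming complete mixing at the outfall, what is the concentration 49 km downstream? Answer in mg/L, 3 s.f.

2.86 mg/L

122 L/s = 0.122 m³/s.
After complete mixing, C₀ = (0.0171·20.7 + 0.122·1.56) / 0.1391 = 3.913 mg/L.
Travel time t = 4.9e+04 m / 0.81 m/s = 6.049e+04 s = 0.7002 d.
C = 3.913·exp(−0.45·0.7002) = 3.913·0.7297 = 2.855 mg/L.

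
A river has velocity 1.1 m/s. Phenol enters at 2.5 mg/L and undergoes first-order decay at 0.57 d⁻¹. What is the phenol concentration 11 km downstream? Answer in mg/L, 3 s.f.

2.34 mg/L

Travel time t = 11 km / 1.1 m/s = 1.1e+04/1.1 = 1e+04 s = 0.1157 d.
First-order decay: C = 2.5·exp(−0.57·0.1157) = 2.5·0.9362 = 2.34 mg/L.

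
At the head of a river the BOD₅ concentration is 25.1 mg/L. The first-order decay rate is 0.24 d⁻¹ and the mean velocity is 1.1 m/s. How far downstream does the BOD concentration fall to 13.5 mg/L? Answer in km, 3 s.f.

From C = C₀·e^(−kt), t = ln(C₀/C)/k = ln(25.1/13.5)/0.24 = 0.6202/0.24 = 2.584 d.
Distance = v·t = 1.1 m/s × 2.233e+05 s = 2.456e+05 m = 245.6 km.

246 km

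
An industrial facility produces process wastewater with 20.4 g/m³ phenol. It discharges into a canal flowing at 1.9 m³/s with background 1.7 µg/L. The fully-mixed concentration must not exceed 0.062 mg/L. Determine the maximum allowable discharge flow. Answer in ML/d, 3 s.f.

0.487 ML/d

1.7 µg/L = 0.0017 mg/L.
Mass balance at complete mixing: C_std·(Q_w + Q_r) = Q_w·C_e + Q_r·C_b.
Rearranging, Q_w = Q_r·(C_std − C_b)/(C_e − C_std) = 1.9·(0.062 − 0.0017) / (20.4 − 0.062) = 0.005633 m³/s.
= 0.4867 ML/d.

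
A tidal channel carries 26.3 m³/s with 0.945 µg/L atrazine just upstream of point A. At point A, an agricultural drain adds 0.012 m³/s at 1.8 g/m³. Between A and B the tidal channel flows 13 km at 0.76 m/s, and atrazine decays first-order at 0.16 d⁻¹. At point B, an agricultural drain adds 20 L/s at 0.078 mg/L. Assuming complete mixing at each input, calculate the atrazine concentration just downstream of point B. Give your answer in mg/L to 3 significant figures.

0.00177 mg/L

0.945 µg/L = 0.000945 mg/L.
After input A: C = (26.3·0.000945 + 0.012·1.8) / 26.31 = 0.001765 mg/L.
Over the 13 km reach to input B (t = 1.711e+04 s = 0.198 d), decay gives C = 0.001765·exp(−0.16·0.198) = 0.00171 mg/L.
20 L/s = 0.02 m³/s.
After input B: C = (26.31·0.00171 + 0.02·0.078) / 26.33 = 0.001768 mg/L.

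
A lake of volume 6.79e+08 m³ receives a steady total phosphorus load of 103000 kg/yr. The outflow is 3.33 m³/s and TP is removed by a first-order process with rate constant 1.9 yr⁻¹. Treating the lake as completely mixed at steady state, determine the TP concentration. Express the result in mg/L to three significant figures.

Outflow Q = 3.33 m³/s × 3.156e+07 s/yr = 1.051e+08 m³/yr.
Steady-state CSTR mass balance: W = Q·C + k·V·C, so C = W/(Q + kV).
Q + kV = 1.051e+08 + 1.9·6.79e+08 = 1.395e+09 m³/yr.
C = 103000/1.395e+09 = 7.383e-05 kg/m³ = 0.07383 mg/L.

0.0738 mg/L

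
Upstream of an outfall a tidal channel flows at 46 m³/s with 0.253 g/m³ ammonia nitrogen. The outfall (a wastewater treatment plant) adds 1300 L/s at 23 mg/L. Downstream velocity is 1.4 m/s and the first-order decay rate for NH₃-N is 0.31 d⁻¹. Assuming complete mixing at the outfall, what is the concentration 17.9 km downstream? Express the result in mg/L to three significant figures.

1300 L/s = 1.3 m³/s.
After complete mixing, C₀ = (1.3·23 + 46·0.253) / 47.3 = 0.8782 mg/L.
Travel time t = 1.79e+04 m / 1.4 m/s = 1.279e+04 s = 0.148 d.
C = 0.8782·exp(−0.31·0.148) = 0.8782·0.9552 = 0.8388 mg/L.

0.839 mg/L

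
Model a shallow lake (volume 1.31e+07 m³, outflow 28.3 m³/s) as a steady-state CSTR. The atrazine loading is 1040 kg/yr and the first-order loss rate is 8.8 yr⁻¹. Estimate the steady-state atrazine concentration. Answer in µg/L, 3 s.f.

Outflow Q = 28.3 m³/s × 3.156e+07 s/yr = 8.931e+08 m³/yr.
Steady-state CSTR mass balance: W = Q·C + k·V·C, so C = W/(Q + kV).
Q + kV = 8.931e+08 + 8.8·1.31e+07 = 1.008e+09 m³/yr.
C = 1040/1.008e+09 = 1.031e-06 kg/m³ = 0.001031 mg/L = 1.031 µg/L.

1.03 µg/L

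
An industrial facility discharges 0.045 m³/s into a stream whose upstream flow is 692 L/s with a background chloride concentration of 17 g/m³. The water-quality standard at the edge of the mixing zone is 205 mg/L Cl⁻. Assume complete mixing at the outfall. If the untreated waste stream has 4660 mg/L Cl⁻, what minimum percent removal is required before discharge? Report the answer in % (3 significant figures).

33.6 %

692 L/s = 0.692 m³/s.
Mass balance: 205·0.737 = 0.045·Cₑ + 0.692·17.
Cₑ = (151.1 − 11.76) / 0.045 = 3096 mg/L.
Required removal = 1 − 3096/4660 = 33.56 %.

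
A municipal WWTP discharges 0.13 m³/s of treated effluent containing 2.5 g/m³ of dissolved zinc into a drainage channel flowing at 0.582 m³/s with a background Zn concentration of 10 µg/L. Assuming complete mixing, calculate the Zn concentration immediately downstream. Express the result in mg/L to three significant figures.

10 µg/L = 0.01 mg/L.
Flow-weighted mixing gives C = (0.13·2.5 + 0.582·0.01) / (0.13 + 0.582) = 0.3308/0.712 = 0.4646 mg/L.

0.465 mg/L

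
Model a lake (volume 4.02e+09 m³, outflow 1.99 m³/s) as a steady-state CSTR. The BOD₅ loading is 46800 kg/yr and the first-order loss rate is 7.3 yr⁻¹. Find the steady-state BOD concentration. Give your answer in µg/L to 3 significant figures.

Outflow Q = 1.99 m³/s × 3.156e+07 s/yr = 6.28e+07 m³/yr.
Steady-state CSTR mass balance: W = Q·C + k·V·C, so C = W/(Q + kV).
Q + kV = 6.28e+07 + 7.3·4.02e+09 = 2.941e+10 m³/yr.
C = 46800/2.941e+10 = 1.591e-06 kg/m³ = 0.001591 mg/L = 1.591 µg/L.

1.59 µg/L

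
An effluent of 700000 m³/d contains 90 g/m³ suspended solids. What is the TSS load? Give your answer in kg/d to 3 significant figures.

63000 kg/d

700000 m³/d = 8.102 m³/s.
Mass flux = Q·C = 8.102 m³/s × 90 g/m³ = 729.2 g/s.
= 729.2 g/s × 86.4 = 6.3e+04 kg/d.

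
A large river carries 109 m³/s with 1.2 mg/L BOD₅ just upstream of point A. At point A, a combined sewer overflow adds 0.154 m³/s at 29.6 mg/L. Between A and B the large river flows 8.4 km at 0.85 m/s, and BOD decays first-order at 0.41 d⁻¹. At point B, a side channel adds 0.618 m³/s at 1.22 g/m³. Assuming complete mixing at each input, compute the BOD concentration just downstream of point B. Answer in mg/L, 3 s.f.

1.18 mg/L

After input A: C = (109·1.2 + 0.154·29.6) / 109.2 = 1.24 mg/L.
Over the 8.4 km reach to input B (t = 9882 s = 0.1144 d), decay gives C = 1.24·exp(−0.41·0.1144) = 1.183 mg/L.
After input B: C = (109.2·1.183 + 0.618·1.22) / 109.8 = 1.183 mg/L.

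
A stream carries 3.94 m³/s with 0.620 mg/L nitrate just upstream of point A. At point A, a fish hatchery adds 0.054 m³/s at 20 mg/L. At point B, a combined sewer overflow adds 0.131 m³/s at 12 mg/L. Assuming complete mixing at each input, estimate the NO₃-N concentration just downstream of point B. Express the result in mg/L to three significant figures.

1.24 mg/L

After input A: C = (3.94·0.62 + 0.054·20) / 3.994 = 0.882 mg/L.
After input B: C = (3.994·0.882 + 0.131·12) / 4.125 = 1.235 mg/L.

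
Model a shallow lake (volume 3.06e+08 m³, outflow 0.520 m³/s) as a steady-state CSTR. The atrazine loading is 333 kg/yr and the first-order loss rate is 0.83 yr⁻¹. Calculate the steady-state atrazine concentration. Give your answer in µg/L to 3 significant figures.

1.23 µg/L

Outflow Q = 0.520 m³/s × 3.156e+07 s/yr = 1.641e+07 m³/yr.
Steady-state CSTR mass balance: W = Q·C + k·V·C, so C = W/(Q + kV).
Q + kV = 1.641e+07 + 0.83·3.06e+08 = 2.704e+08 m³/yr.
C = 333/2.704e+08 = 1.232e-06 kg/m³ = 0.001232 mg/L = 1.232 µg/L.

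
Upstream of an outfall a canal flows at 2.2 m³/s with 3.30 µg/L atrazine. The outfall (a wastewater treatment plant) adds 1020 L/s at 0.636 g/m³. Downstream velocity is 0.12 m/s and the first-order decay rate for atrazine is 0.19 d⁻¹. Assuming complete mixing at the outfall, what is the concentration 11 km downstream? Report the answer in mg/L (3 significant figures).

1020 L/s = 1.02 m³/s.
3.30 µg/L = 0.0033 mg/L.
After complete mixing, C₀ = (1.02·0.636 + 2.2·0.0033) / 3.22 = 0.2037 mg/L.
Travel time t = 1.1e+04 m / 0.12 m/s = 9.167e+04 s = 1.061 d.
C = 0.2037·exp(−0.19·1.061) = 0.2037·0.8174 = 0.1665 mg/L.

0.167 mg/L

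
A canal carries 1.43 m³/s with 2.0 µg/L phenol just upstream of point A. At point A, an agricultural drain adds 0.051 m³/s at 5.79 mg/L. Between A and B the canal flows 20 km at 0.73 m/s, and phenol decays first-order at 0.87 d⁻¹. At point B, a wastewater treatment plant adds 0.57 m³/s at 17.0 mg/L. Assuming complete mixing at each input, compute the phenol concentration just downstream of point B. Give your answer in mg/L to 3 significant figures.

4.83 mg/L

2.0 µg/L = 0.002 mg/L.
After input A: C = (1.43·0.002 + 0.051·5.79) / 1.481 = 0.2013 mg/L.
Over the 20 km reach to input B (t = 2.74e+04 s = 0.3171 d), decay gives C = 0.2013·exp(−0.87·0.3171) = 0.1528 mg/L.
After input B: C = (1.481·0.1528 + 0.57·17) / 2.051 = 4.835 mg/L.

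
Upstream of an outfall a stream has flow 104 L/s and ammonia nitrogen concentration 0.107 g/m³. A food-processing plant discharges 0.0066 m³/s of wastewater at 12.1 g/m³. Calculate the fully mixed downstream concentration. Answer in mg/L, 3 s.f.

104 L/s = 0.104 m³/s.
Conservation of mass across the mixing zone: C = (0.0066·12.1 + 0.104·0.107) / (0.0066 + 0.104) = 0.09099/0.1106 = 0.8227 mg/L.

0.823 mg/L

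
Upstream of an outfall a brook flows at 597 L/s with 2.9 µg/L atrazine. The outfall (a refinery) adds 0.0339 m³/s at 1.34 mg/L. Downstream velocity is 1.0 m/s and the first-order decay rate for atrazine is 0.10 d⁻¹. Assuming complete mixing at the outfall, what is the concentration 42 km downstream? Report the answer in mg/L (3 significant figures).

0.0712 mg/L

597 L/s = 0.597 m³/s.
2.9 µg/L = 0.0029 mg/L.
After complete mixing, C₀ = (0.0339·1.34 + 0.597·0.0029) / 0.6309 = 0.07475 mg/L.
Travel time t = 4.2e+04 m / 1.0 m/s = 4.2e+04 s = 0.4861 d.
C = 0.07475·exp(−0.10·0.4861) = 0.07475·0.9526 = 0.0712 mg/L.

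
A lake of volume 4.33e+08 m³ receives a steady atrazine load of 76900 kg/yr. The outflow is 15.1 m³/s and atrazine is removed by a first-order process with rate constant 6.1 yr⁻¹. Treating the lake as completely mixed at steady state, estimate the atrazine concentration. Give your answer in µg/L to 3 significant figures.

Outflow Q = 15.1 m³/s × 3.156e+07 s/yr = 4.765e+08 m³/yr.
Steady-state CSTR mass balance: W = Q·C + k·V·C, so C = W/(Q + kV).
Q + kV = 4.765e+08 + 6.1·4.33e+08 = 3.118e+09 m³/yr.
C = 76900/3.118e+09 = 2.466e-05 kg/m³ = 0.02466 mg/L = 24.66 µg/L.

24.7 µg/L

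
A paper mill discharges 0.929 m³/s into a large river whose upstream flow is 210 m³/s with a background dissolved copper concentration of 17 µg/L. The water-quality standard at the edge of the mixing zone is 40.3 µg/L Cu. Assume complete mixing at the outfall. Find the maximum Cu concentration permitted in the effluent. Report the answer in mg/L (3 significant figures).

5.31 mg/L

17 µg/L = 0.017 mg/L.
40.3 µg/L = 0.0403 mg/L.
Mass balance: 0.0403·210.9 = 0.929·Cₑ + 210·0.017.
Cₑ = (8.5 − 3.57) / 0.929 = 5.307 mg/L.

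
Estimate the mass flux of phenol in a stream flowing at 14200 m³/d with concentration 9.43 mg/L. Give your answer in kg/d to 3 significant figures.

134 kg/d

14200 m³/d = 0.1644 m³/s.
Mass flux = Q·C = 0.1644 m³/s × 9.43 g/m³ = 1.55 g/s.
= 1.55 g/s × 86.4 = 133.9 kg/d.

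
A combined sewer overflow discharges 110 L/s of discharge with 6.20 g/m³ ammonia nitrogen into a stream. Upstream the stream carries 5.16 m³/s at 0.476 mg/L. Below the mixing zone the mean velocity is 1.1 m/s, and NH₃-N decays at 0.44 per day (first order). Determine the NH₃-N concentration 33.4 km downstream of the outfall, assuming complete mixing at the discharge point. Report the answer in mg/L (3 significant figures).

0.510 mg/L

110 L/s = 0.11 m³/s.
After complete mixing, C₀ = (0.11·6.2 + 5.16·0.476) / 5.27 = 0.5955 mg/L.
Travel time t = 3.34e+04 m / 1.1 m/s = 3.036e+04 s = 0.3514 d.
C = 0.5955·exp(−0.44·0.3514) = 0.5955·0.8567 = 0.5102 mg/L.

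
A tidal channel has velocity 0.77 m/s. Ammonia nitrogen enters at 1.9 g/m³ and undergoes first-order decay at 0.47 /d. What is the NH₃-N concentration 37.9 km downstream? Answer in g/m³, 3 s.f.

Travel time t = 37.9 km / 0.77 m/s = 3.79e+04/0.77 = 4.922e+04 s = 0.5697 d.
First-order decay: C = 1.9·exp(−0.47·0.5697) = 1.9·0.7651 = 1.454 g/m³.

1.45 g/m³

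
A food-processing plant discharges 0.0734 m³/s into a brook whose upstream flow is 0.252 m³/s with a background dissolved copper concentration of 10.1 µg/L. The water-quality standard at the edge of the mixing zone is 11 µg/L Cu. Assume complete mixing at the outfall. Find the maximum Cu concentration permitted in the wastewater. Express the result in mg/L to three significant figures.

0.0141 mg/L

10.1 µg/L = 0.0101 mg/L.
11 µg/L = 0.011 mg/L.
Mass balance: 0.011·0.3254 = 0.0734·Cₑ + 0.252·0.0101.
Cₑ = (0.003579 − 0.002545) / 0.0734 = 0.01409 mg/L.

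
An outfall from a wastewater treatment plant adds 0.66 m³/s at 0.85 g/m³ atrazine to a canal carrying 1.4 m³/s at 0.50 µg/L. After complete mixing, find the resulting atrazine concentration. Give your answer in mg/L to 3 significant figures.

0.273 mg/L

0.50 µg/L = 0.0005 mg/L.
By mass balance at complete mixing, C = (0.66·0.85 + 1.4·0.0005) / (0.66 + 1.4) = 0.5617/2.06 = 0.2727 mg/L.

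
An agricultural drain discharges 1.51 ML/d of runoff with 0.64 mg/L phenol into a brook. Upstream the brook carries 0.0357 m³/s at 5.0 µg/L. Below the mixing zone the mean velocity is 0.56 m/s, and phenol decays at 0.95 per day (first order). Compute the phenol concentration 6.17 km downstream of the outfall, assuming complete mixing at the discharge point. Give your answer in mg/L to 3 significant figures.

1.51 ML/d = 0.01748 m³/s.
5.0 µg/L = 0.005 mg/L.
After complete mixing, C₀ = (0.01748·0.64 + 0.0357·0.005) / 0.05318 = 0.2137 mg/L.
Travel time t = 6170 m / 0.56 m/s = 1.102e+04 s = 0.1275 d.
C = 0.2137·exp(−0.95·0.1275) = 0.2137·0.8859 = 0.1893 mg/L.

0.189 mg/L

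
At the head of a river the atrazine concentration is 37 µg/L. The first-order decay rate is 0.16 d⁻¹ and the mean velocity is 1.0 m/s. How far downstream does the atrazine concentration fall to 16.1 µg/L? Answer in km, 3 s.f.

449 km

From C = C₀·e^(−kt), t = ln(C₀/C)/k = ln(37/16.1)/0.16 = 0.8321/0.16 = 5.201 d.
Distance = v·t = 1.0 m/s × 4.493e+05 s = 4.493e+05 m = 449.3 km.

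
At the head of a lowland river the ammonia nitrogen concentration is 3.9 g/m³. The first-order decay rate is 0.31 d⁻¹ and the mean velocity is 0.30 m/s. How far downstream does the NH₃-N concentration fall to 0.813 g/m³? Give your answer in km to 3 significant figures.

131 km

From C = C₀·e^(−kt), t = ln(C₀/C)/k = ln(3.9/0.813)/0.31 = 1.568/0.31 = 5.058 d.
Distance = v·t = 0.30 m/s × 4.37e+05 s = 1.311e+05 m = 131.1 km.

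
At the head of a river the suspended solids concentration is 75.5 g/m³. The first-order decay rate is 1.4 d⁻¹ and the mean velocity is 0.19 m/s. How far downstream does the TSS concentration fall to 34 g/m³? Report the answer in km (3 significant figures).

9.35 km

From C = C₀·e^(−kt), t = ln(C₀/C)/k = ln(75.5/34)/1.4 = 0.7978/1.4 = 0.5698 d.
Distance = v·t = 0.19 m/s × 4.923e+04 s = 9354 m = 9.354 km.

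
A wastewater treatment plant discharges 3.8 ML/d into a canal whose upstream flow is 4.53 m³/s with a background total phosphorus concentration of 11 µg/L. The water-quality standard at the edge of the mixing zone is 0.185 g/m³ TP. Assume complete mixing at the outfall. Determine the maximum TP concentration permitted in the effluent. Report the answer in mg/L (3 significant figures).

3.8 ML/d = 0.04398 m³/s.
11 µg/L = 0.011 mg/L.
Mass balance: 0.185·4.574 = 0.04398·Cₑ + 4.53·0.011.
Cₑ = (0.8462 − 0.04983) / 0.04398 = 18.11 mg/L.

18.1 mg/L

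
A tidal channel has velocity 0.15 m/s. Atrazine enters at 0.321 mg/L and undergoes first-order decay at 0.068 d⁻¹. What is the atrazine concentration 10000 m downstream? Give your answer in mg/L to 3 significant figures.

Travel time t = 10000 m / 0.15 m/s = 1e+04/0.15 = 6.667e+04 s = 0.7716 d.
First-order decay: C = 0.321·exp(−0.068·0.7716) = 0.321·0.9489 = 0.3046 mg/L.

0.305 mg/L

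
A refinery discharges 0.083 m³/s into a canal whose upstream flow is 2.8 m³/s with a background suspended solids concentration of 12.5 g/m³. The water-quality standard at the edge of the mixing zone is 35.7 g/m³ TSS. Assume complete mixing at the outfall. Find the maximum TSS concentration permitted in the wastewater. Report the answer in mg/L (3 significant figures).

818 mg/L

Mass balance: 35.7·2.883 = 0.083·Cₑ + 2.8·12.5.
Cₑ = (102.9 − 35) / 0.083 = 818.4 mg/L.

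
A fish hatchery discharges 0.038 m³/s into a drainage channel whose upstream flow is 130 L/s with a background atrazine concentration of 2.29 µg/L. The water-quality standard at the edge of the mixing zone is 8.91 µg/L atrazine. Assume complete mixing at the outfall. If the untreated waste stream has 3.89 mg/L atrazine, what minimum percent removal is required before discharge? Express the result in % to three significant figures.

99.2 %

130 L/s = 0.13 m³/s.
2.29 µg/L = 0.00229 mg/L.
8.91 µg/L = 0.00891 mg/L.
Mass balance: 0.00891·0.168 = 0.038·Cₑ + 0.13·0.00229.
Cₑ = (0.001497 − 0.0002977) / 0.038 = 0.03156 mg/L.
Required removal = 1 − 0.03156/3.89 = 99.19 %.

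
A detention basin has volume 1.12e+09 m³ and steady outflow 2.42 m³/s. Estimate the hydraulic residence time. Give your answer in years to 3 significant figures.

14.7 yr

Q = 2.42 m³/s × 3.156e+07 s/yr = 7.637e+07 m³/yr.
Hydraulic residence time τ = V/Q = 1.12e+09/7.637e+07 = 14.67 yr.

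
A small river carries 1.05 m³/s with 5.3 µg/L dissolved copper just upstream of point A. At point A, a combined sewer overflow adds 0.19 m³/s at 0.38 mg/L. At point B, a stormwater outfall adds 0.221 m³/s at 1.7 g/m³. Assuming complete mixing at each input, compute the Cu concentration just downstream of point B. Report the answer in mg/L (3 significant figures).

5.3 µg/L = 0.0053 mg/L.
After input A: C = (1.05·0.0053 + 0.19·0.38) / 1.24 = 0.06271 mg/L.
After input B: C = (1.24·0.06271 + 0.221·1.7) / 1.461 = 0.3104 mg/L.

0.310 mg/L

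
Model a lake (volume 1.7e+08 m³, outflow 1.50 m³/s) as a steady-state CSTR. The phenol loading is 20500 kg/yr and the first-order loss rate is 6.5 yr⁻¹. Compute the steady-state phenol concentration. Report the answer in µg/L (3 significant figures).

Outflow Q = 1.50 m³/s × 3.156e+07 s/yr = 4.734e+07 m³/yr.
Steady-state CSTR mass balance: W = Q·C + k·V·C, so C = W/(Q + kV).
Q + kV = 4.734e+07 + 6.5·1.7e+08 = 1.152e+09 m³/yr.
C = 20500/1.152e+09 = 1.779e-05 kg/m³ = 0.01779 mg/L = 17.79 µg/L.

17.8 µg/L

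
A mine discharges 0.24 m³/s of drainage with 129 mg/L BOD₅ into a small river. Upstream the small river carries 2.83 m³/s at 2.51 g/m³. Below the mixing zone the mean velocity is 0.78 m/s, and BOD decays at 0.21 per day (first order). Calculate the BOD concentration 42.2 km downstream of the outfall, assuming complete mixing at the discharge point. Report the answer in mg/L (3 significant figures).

After complete mixing, C₀ = (0.24·129 + 2.83·2.51) / 3.07 = 12.4 mg/L.
Travel time t = 4.22e+04 m / 0.78 m/s = 5.41e+04 s = 0.6262 d.
C = 12.4·exp(−0.21·0.6262) = 12.4·0.8768 = 10.87 mg/L.

10.9 mg/L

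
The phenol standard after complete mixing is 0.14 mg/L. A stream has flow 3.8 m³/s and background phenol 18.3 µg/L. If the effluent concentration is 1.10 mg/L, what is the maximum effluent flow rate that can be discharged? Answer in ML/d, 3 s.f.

41.6 ML/d

18.3 µg/L = 0.0183 mg/L.
Mass balance at complete mixing: C_std·(Q_w + Q_r) = Q_w·C_e + Q_r·C_b.
Rearranging, Q_w = Q_r·(C_std − C_b)/(C_e − C_std) = 3.8·(0.14 − 0.0183) / (1.1 − 0.14) = 0.4817 m³/s.
= 41.62 ML/d.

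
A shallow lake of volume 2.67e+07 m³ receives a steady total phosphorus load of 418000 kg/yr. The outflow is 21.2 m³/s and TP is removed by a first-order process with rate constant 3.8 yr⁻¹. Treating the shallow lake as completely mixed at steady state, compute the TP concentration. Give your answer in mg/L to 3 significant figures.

Outflow Q = 21.2 m³/s × 3.156e+07 s/yr = 6.69e+08 m³/yr.
Steady-state CSTR mass balance: W = Q·C + k·V·C, so C = W/(Q + kV).
Q + kV = 6.69e+08 + 3.8·2.67e+07 = 7.705e+08 m³/yr.
C = 418000/7.705e+08 = 0.0005425 kg/m³ = 0.5425 mg/L.

0.543 mg/L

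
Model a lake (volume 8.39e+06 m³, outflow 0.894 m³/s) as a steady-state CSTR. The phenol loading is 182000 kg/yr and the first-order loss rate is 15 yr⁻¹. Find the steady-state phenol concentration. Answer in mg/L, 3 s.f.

Outflow Q = 0.894 m³/s × 3.156e+07 s/yr = 2.821e+07 m³/yr.
Steady-state CSTR mass balance: W = Q·C + k·V·C, so C = W/(Q + kV).
Q + kV = 2.821e+07 + 15·8.39e+06 = 1.541e+08 m³/yr.
C = 182000/1.541e+08 = 0.001181 kg/m³ = 1.181 mg/L.

1.18 mg/L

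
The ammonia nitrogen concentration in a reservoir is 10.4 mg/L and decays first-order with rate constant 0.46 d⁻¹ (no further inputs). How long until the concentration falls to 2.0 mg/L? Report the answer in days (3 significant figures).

3.58 d

t = ln(C₀/C)/k = ln(10.4/2.0)/0.46 = 1.649/0.46 = 3.584 d.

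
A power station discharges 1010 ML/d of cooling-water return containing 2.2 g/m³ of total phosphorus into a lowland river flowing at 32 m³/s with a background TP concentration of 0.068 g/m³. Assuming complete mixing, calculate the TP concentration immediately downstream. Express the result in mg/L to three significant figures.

1010 ML/d = 11.69 m³/s.
Conservation of mass across the mixing zone: C = (11.69·2.2 + 32·0.068) / (11.69 + 32) = 27.89/43.69 = 0.6384 mg/L.

0.638 mg/L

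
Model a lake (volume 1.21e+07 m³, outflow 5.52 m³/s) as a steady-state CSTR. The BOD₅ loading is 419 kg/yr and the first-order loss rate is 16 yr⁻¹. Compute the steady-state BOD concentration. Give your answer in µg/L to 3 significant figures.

Outflow Q = 5.52 m³/s × 3.156e+07 s/yr = 1.742e+08 m³/yr.
Steady-state CSTR mass balance: W = Q·C + k·V·C, so C = W/(Q + kV).
Q + kV = 1.742e+08 + 16·1.21e+07 = 3.678e+08 m³/yr.
C = 419/3.678e+08 = 1.139e-06 kg/m³ = 0.001139 mg/L = 1.139 µg/L.

1.14 µg/L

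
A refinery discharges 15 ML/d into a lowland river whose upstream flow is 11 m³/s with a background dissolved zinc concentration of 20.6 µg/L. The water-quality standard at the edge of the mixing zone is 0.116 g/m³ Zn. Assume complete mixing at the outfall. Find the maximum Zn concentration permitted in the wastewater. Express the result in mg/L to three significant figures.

6.16 mg/L

15 ML/d = 0.1736 m³/s.
20.6 µg/L = 0.0206 mg/L.
Mass balance: 0.116·11.17 = 0.1736·Cₑ + 11·0.0206.
Cₑ = (1.296 − 0.2266) / 0.1736 = 6.161 mg/L.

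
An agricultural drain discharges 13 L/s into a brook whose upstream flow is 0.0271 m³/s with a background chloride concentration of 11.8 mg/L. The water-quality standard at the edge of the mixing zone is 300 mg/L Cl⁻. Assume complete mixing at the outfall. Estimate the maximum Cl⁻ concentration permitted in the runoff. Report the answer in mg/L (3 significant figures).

901 mg/L

13 L/s = 0.013 m³/s.
Mass balance: 300·0.0401 = 0.013·Cₑ + 0.0271·11.8.
Cₑ = (12.03 − 0.3198) / 0.013 = 900.8 mg/L.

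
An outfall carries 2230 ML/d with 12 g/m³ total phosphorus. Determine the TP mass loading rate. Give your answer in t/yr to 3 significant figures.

2230 ML/d = 25.81 m³/s.
Mass flux = Q·C = 25.81 m³/s × 12 g/m³ = 309.7 g/s.
= 309.7 g/s × 31.56 = 9774 t/yr.

9770 t/yr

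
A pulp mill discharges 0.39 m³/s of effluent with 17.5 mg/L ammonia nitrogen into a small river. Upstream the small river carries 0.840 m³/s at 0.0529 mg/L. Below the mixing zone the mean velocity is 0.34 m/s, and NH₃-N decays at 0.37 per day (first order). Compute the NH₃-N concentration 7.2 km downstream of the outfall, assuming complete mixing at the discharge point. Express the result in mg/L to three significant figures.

After complete mixing, C₀ = (0.39·17.5 + 0.84·0.0529) / 1.23 = 5.585 mg/L.
Travel time t = 7200 m / 0.34 m/s = 2.118e+04 s = 0.2451 d.
C = 5.585·exp(−0.37·0.2451) = 5.585·0.9133 = 5.101 mg/L.

5.10 mg/L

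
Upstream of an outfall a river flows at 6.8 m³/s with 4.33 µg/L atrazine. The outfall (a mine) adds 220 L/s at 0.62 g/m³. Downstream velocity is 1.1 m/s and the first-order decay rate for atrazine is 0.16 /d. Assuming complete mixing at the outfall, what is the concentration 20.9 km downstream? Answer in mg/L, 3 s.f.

0.0228 mg/L

220 L/s = 0.22 m³/s.
4.33 µg/L = 0.00433 mg/L.
After complete mixing, C₀ = (0.22·0.62 + 6.8·0.00433) / 7.02 = 0.02362 mg/L.
Travel time t = 2.09e+04 m / 1.1 m/s = 1.9e+04 s = 0.2199 d.
C = 0.02362·exp(−0.16·0.2199) = 0.02362·0.9654 = 0.02281 mg/L.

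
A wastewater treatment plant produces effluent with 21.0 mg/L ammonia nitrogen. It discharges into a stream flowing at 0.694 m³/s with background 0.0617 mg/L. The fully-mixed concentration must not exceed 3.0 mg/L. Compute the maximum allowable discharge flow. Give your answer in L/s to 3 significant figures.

113 L/s

Mass balance at complete mixing: C_std·(Q_w + Q_r) = Q_w·C_e + Q_r·C_b.
Rearranging, Q_w = Q_r·(C_std − C_b)/(C_e − C_std) = 0.694·(3 − 0.0617) / (21 − 3) = 0.1133 m³/s.
= 113.3 L/s.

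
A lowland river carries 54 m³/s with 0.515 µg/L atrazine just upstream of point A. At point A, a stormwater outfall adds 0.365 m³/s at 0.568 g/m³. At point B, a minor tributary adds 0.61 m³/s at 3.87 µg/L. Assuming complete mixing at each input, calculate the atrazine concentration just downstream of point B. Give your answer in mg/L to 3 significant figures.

0.515 µg/L = 0.000515 mg/L.
After input A: C = (54·0.000515 + 0.365·0.568) / 54.37 = 0.004325 mg/L.
3.87 µg/L = 0.00387 mg/L.
After input B: C = (54.37·0.004325 + 0.61·0.00387) / 54.98 = 0.00432 mg/L.

0.00432 mg/L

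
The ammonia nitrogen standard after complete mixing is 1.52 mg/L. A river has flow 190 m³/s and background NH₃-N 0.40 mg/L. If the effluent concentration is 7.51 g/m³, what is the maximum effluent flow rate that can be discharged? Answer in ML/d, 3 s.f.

Mass balance at complete mixing: C_std·(Q_w + Q_r) = Q_w·C_e + Q_r·C_b.
Rearranging, Q_w = Q_r·(C_std − C_b)/(C_e − C_std) = 190·(1.52 − 0.4) / (7.51 − 1.52) = 35.53 m³/s.
= 3069 ML/d.

3070 ML/d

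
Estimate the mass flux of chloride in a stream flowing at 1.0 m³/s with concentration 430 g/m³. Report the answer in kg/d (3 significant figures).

37200 kg/d

Mass flux = Q·C = 1 m³/s × 430 g/m³ = 430 g/s.
= 430 g/s × 86.4 = 3.715e+04 kg/d.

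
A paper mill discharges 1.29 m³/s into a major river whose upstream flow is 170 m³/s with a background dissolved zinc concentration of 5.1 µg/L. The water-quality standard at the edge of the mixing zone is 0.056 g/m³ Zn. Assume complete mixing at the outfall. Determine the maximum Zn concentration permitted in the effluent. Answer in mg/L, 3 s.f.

5.1 µg/L = 0.0051 mg/L.
Mass balance: 0.056·171.3 = 1.29·Cₑ + 170·0.0051.
Cₑ = (9.592 − 0.867) / 1.29 = 6.764 mg/L.

6.76 mg/L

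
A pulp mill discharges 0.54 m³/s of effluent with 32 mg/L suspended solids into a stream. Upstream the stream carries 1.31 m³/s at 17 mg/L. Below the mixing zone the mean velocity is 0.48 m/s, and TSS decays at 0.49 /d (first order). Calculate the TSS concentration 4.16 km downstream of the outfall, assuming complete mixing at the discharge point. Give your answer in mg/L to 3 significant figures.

20.4 mg/L

After complete mixing, C₀ = (0.54·32 + 1.31·17) / 1.85 = 21.38 mg/L.
Travel time t = 4160 m / 0.48 m/s = 8667 s = 0.1003 d.
C = 21.38·exp(−0.49·0.1003) = 21.38·0.952 = 20.35 mg/L.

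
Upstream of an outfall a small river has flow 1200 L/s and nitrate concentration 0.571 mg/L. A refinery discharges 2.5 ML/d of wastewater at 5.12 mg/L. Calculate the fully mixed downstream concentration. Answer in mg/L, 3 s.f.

2.5 ML/d = 0.02894 m³/s.
1200 L/s = 1.2 m³/s.
Flow-weighted mixing gives C = (0.02894·5.12 + 1.2·0.571) / (0.02894 + 1.2) = 0.8333/1.229 = 0.6781 mg/L.

0.678 mg/L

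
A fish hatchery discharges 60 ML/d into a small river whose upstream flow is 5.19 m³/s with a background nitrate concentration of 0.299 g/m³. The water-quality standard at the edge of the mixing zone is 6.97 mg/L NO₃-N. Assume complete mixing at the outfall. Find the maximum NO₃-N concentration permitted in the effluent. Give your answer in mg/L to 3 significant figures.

60 ML/d = 0.6944 m³/s.
Mass balance: 6.97·5.884 = 0.6944·Cₑ + 5.19·0.299.
Cₑ = (41.01 − 1.552) / 0.6944 = 56.83 mg/L.

56.8 mg/L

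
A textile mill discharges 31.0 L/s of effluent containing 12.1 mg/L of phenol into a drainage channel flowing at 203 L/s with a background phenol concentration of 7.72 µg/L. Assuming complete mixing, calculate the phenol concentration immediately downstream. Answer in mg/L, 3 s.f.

1.61 mg/L

31.0 L/s = 0.031 m³/s.
203 L/s = 0.203 m³/s.
7.72 µg/L = 0.00772 mg/L.
By mass balance at complete mixing, C = (0.031·12.1 + 0.203·0.00772) / (0.031 + 0.203) = 0.3767/0.234 = 1.61 mg/L.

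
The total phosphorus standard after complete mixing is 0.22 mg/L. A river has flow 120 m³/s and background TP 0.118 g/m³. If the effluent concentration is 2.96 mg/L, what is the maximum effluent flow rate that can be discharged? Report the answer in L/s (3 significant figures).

4470 L/s

Mass balance at complete mixing: C_std·(Q_w + Q_r) = Q_w·C_e + Q_r·C_b.
Rearranging, Q_w = Q_r·(C_std − C_b)/(C_e − C_std) = 120·(0.22 − 0.118) / (2.96 − 0.22) = 4.467 m³/s.
= 4467 L/s.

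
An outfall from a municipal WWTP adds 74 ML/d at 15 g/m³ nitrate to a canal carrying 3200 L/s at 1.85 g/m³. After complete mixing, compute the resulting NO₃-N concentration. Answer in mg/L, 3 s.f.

4.63 mg/L

74 ML/d = 0.8565 m³/s.
3200 L/s = 3.2 m³/s.
Conservation of mass across the mixing zone: C = (0.8565·15 + 3.2·1.85) / (0.8565 + 3.2) = 18.77/4.056 = 4.626 mg/L.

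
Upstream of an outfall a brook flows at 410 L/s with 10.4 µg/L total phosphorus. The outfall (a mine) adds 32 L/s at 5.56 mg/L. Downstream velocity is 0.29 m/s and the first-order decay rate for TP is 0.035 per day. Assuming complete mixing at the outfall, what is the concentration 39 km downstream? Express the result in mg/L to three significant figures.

32 L/s = 0.032 m³/s.
410 L/s = 0.41 m³/s.
10.4 µg/L = 0.0104 mg/L.
After complete mixing, C₀ = (0.032·5.56 + 0.41·0.0104) / 0.442 = 0.4122 mg/L.
Travel time t = 3.9e+04 m / 0.29 m/s = 1.345e+05 s = 1.557 d.
C = 0.4122·exp(−0.035·1.557) = 0.4122·0.947 = 0.3903 mg/L.

0.390 mg/L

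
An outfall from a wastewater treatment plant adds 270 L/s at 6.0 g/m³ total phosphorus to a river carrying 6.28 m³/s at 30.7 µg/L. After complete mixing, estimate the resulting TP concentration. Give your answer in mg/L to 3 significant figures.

270 L/s = 0.27 m³/s.
30.7 µg/L = 0.0307 mg/L.
Flow-weighted mixing gives C = (0.27·6 + 6.28·0.0307) / (0.27 + 6.28) = 1.813/6.55 = 0.2768 mg/L.

0.277 mg/L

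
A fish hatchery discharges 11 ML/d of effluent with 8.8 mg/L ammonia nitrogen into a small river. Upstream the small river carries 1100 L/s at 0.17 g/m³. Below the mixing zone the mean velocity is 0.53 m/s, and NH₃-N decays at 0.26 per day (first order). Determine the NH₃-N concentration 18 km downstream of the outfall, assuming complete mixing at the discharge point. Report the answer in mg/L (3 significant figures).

0.962 mg/L

11 ML/d = 0.1273 m³/s.
1100 L/s = 1.1 m³/s.
After complete mixing, C₀ = (0.1273·8.8 + 1.1·0.17) / 1.227 = 1.065 mg/L.
Travel time t = 1.8e+04 m / 0.53 m/s = 3.396e+04 s = 0.3931 d.
C = 1.065·exp(−0.26·0.3931) = 1.065·0.9028 = 0.9617 mg/L.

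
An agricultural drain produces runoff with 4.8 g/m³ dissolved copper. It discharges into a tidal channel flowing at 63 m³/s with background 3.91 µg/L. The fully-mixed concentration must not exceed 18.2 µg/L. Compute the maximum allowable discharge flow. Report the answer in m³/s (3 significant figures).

0.188 m³/s

3.91 µg/L = 0.00391 mg/L.
18.2 µg/L = 0.0182 mg/L.
Mass balance at complete mixing: C_std·(Q_w + Q_r) = Q_w·C_e + Q_r·C_b.
Rearranging, Q_w = Q_r·(C_std − C_b)/(C_e − C_std) = 63·(0.0182 − 0.00391) / (4.8 − 0.0182) = 0.1883 m³/s.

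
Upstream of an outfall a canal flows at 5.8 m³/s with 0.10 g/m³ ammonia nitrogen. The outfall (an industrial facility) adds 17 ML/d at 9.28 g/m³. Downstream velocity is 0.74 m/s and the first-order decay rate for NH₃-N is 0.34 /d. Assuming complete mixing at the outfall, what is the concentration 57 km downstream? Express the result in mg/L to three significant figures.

0.296 mg/L

17 ML/d = 0.1968 m³/s.
After complete mixing, C₀ = (0.1968·9.28 + 5.8·0.1) / 5.997 = 0.4012 mg/L.
Travel time t = 5.7e+04 m / 0.74 m/s = 7.703e+04 s = 0.8915 d.
C = 0.4012·exp(−0.34·0.8915) = 0.4012·0.7385 = 0.2963 mg/L.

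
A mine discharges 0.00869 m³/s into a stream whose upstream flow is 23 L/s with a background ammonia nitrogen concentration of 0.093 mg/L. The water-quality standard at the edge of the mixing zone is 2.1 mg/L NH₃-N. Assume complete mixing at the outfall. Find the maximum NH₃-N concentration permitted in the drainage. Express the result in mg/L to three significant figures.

23 L/s = 0.023 m³/s.
Mass balance: 2.1·0.03169 = 0.00869·Cₑ + 0.023·0.093.
Cₑ = (0.06655 − 0.002139) / 0.00869 = 7.412 mg/L.

7.41 mg/L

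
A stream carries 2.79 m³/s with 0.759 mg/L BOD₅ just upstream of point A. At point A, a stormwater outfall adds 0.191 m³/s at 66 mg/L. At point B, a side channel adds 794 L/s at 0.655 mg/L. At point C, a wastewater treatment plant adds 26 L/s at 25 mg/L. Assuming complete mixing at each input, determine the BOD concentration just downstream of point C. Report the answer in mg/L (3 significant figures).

After input A: C = (2.79·0.759 + 0.191·66) / 2.981 = 4.939 mg/L.
794 L/s = 0.794 m³/s.
After input B: C = (2.981·4.939 + 0.794·0.655) / 3.775 = 4.038 mg/L.
26 L/s = 0.026 m³/s.
After input C: C = (3.775·4.038 + 0.026·25) / 3.801 = 4.181 mg/L.

4.18 mg/L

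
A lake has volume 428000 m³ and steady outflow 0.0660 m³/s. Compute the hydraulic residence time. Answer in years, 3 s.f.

Q = 0.0660 m³/s × 3.156e+07 s/yr = 2.083e+06 m³/yr.
Hydraulic residence time τ = V/Q = 428000/2.083e+06 = 0.2055 yr.

0.205 yr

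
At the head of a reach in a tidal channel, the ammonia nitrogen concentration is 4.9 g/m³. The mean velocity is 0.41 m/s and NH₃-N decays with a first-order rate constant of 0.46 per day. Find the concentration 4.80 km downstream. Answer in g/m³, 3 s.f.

4.60 g/m³

Travel time t = 4.80 km / 0.41 m/s = 4800/0.41 = 1.171e+04 s = 0.1355 d.
First-order decay: C = 4.9·exp(−0.46·0.1355) = 4.9·0.9396 = 4.604 g/m³.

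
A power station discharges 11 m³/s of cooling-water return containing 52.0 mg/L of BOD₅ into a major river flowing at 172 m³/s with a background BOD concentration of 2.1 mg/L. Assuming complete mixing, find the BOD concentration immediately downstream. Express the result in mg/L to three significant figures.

5.10 mg/L

By mass balance at complete mixing, C = (11·52 + 172·2.1) / (11 + 172) = 933.2/183 = 5.099 mg/L.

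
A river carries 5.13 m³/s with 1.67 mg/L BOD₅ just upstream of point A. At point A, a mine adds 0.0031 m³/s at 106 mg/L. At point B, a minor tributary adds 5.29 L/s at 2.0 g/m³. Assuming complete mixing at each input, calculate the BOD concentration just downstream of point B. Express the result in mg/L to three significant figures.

1.73 mg/L

After input A: C = (5.13·1.67 + 0.0031·106) / 5.133 = 1.733 mg/L.
5.29 L/s = 0.00529 m³/s.
After input B: C = (5.133·1.733 + 0.00529·2) / 5.138 = 1.733 mg/L.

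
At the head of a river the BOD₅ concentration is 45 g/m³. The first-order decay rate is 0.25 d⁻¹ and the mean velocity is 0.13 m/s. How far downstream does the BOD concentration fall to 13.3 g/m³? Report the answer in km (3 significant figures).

54.8 km

From C = C₀·e^(−kt), t = ln(C₀/C)/k = ln(45/13.3)/0.25 = 1.219/0.25 = 4.876 d.
Distance = v·t = 0.13 m/s × 4.213e+05 s = 5.476e+04 m = 54.76 km.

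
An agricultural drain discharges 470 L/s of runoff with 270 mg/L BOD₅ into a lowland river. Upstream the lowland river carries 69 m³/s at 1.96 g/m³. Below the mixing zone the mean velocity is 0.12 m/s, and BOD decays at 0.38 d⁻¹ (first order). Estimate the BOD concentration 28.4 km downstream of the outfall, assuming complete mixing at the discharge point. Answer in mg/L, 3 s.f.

1.33 mg/L

470 L/s = 0.47 m³/s.
After complete mixing, C₀ = (0.47·270 + 69·1.96) / 69.47 = 3.773 mg/L.
Travel time t = 2.84e+04 m / 0.12 m/s = 2.367e+05 s = 2.739 d.
C = 3.773·exp(−0.38·2.739) = 3.773·0.3531 = 1.333 mg/L.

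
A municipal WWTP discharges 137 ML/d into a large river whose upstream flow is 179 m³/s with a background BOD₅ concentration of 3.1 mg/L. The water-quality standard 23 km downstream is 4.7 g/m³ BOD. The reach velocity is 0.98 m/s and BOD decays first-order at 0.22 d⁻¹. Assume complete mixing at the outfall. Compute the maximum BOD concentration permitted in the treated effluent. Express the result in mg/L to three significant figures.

218 mg/L

137 ML/d = 1.586 m³/s.
Travel time to the compliance point: t = 2.3e+04/0.98 = 2.347e+04 s = 0.2716 d; decay factor exp(−0.22·0.2716) = 0.942.
So the concentration just after mixing may be at most 4.7/0.942 = 4.989 mg/L.
Mass balance: 4.989·180.6 = 1.586·Cₑ + 179·3.1.
Cₑ = (901 − 554.9) / 1.586 = 218.3 mg/L.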